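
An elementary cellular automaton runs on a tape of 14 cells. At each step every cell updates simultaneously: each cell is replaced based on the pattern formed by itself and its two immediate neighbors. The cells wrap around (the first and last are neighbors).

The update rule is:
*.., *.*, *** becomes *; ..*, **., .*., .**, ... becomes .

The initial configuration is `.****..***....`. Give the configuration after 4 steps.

..**.*..*.*...
....*.*..*.*..
.....*.*..*.*.
......*.*..*.*

......*.*..*.*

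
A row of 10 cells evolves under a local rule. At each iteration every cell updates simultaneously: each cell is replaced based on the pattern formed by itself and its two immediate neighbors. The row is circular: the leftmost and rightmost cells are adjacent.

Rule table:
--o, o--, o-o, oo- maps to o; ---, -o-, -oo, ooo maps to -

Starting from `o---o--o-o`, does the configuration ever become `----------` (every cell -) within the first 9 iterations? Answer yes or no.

no

oo-o-oo-o-
-oo-o-oo-o
o-oo-o-oo-
-o-oo-o-oo
o-o-oo-o-o
oo-o-oo-o-  (repeats iteration 1; period 5)
iteration 9: -o-oo-o-oo
iteration 9 is -o-oo-o-oo, still not uniform -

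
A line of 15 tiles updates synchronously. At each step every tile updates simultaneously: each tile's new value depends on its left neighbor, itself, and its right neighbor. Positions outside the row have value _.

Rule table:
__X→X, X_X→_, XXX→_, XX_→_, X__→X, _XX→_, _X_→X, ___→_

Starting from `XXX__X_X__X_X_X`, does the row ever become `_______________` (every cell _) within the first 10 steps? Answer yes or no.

no

___XXX_XXXX_X_X
__X_________X_X
_XXX_______XX_X
X___X_____X___X
XX_XXX___XXX_XX
______X_X______
_____XX_XX_____
____X_____X____
___XXX___XXX___
__X___X_X___X__
step 10 is __X___X_X___X__, still not uniform _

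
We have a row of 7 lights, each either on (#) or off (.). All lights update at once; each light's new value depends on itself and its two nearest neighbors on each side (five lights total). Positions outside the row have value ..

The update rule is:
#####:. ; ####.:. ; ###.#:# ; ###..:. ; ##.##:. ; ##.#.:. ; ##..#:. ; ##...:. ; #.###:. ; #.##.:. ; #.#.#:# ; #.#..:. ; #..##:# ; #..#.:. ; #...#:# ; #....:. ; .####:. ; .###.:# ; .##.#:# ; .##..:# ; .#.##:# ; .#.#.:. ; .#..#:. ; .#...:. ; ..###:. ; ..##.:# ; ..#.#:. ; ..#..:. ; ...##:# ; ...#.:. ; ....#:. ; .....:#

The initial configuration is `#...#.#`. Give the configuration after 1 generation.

..#....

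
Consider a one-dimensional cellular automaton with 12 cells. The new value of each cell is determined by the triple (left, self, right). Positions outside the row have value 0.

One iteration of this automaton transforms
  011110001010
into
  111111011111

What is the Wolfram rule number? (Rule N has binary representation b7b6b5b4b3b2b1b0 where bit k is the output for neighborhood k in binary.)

position 2: 111 → 1  (bit 7 = 1)
position 4: 110 → 1  (bit 6 = 1)
position 9: 101 → 1  (bit 5 = 1)
position 5: 100 → 1  (bit 4 = 1)
position 1: 011 → 1  (bit 3 = 1)
position 8: 010 → 1  (bit 2 = 1)
position 0: 001 → 1  (bit 1 = 1)
position 6: 000 → 0  (bit 0 = 0)
bits b7..b0 = 11111110 = 254

254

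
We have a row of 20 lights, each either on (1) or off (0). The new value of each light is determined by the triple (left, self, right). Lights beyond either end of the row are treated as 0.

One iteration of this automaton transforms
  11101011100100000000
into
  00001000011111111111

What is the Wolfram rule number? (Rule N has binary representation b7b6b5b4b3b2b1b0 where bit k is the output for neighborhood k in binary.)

position 1: 111 → 0  (bit 7 = 0)
position 2: 110 → 0  (bit 6 = 0)
position 3: 101 → 0  (bit 5 = 0)
position 9: 100 → 1  (bit 4 = 1)
position 0: 011 → 0  (bit 3 = 0)
position 4: 010 → 1  (bit 2 = 1)
position 10: 001 → 1  (bit 1 = 1)
position 13: 000 → 1  (bit 0 = 1)
bits b7..b0 = 00010111 = 23

23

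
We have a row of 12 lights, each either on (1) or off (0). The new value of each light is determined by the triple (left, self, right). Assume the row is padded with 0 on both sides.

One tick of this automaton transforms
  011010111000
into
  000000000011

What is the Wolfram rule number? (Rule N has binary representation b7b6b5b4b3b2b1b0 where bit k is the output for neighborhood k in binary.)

position 7: 111 → 0  (bit 7 = 0)
position 2: 110 → 0  (bit 6 = 0)
position 3: 101 → 0  (bit 5 = 0)
position 9: 100 → 0  (bit 4 = 0)
position 1: 011 → 0  (bit 3 = 0)
position 4: 010 → 0  (bit 2 = 0)
position 0: 001 → 0  (bit 1 = 0)
position 10: 000 → 1  (bit 0 = 1)
bits b7..b0 = 00000001 = 1

1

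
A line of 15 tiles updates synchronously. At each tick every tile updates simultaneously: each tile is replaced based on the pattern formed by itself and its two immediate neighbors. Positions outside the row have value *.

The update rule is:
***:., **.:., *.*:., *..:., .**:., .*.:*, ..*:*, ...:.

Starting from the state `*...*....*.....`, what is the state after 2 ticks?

...**...**....*
..*....*.....*.

..*....*.....*.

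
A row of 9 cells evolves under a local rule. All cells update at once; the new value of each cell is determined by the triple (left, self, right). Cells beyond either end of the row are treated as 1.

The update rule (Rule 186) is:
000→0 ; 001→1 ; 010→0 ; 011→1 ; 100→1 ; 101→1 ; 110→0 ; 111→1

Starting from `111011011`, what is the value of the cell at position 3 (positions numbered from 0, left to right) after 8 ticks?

tick 1: 110110111
tick 2: 101101111
tick 3: 011011111
tick 4: 110111111
tick 5: 101111111
tick 6: 011111111
tick 7: 111111111
tick 8: 111111111
position 3 holds 1

1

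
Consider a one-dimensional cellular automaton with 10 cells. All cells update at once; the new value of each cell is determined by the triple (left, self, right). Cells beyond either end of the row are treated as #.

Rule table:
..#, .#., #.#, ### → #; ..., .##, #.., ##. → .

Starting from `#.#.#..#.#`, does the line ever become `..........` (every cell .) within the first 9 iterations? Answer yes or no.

iteration 1: .####.###.
iteration 2: #.##.#.#.#
iteration 3: .#..#####.
iteration 4: ##.#.###.#
iteration 5: #.###.#.#.
iteration 6: .#.#.#####
iteration 7: #####.####
iteration 8: ####.#.###
iteration 9: ###.###.##
iteration 9 is ###.###.##, still not uniform .

no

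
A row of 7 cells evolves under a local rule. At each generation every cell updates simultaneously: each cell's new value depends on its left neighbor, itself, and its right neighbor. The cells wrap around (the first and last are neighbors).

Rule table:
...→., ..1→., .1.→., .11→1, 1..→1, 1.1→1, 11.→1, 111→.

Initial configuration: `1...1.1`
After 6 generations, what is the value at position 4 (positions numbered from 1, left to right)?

11...11
.11..1.
.111..1
11.11..
111111.
1....11
position 4 holds .

.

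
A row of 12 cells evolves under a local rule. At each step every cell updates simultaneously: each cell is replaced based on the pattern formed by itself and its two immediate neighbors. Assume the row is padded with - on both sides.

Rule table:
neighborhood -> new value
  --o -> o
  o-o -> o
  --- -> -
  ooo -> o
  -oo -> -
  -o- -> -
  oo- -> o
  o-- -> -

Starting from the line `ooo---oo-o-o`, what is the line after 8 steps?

o-o-o-------

-oo--o-oo-o-
o-o-o-o-oo--
-o-o-o-o-o--
o-o-o-o-o---
-o-o-o-o----
o-o-o-o-----
-o-o-o------
o-o-o-------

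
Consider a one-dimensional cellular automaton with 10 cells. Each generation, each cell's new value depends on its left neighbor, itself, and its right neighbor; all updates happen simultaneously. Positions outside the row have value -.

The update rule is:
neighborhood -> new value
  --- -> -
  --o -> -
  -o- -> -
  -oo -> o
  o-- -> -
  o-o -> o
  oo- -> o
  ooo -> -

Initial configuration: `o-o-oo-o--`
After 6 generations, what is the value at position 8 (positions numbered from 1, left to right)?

-o-oooo---
--oo--o---
--oo------
--oo------  (fixed point — unchanged through generation 6)
position 8 holds -

-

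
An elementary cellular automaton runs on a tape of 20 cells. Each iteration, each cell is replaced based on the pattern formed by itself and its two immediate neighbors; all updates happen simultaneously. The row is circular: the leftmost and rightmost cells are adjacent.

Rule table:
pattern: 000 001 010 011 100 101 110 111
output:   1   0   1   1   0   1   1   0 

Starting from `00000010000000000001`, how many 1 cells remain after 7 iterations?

6

iteration 1: 01111010111111111101
iteration 2: 11001111100000000111
iteration 3: 01001000101111110100
iteration 4: 01001010111000011101
iteration 5: 11001111101011010111
iteration 6: 01001000111111111100
iteration 7: 01001010100000000101
count of 1: 6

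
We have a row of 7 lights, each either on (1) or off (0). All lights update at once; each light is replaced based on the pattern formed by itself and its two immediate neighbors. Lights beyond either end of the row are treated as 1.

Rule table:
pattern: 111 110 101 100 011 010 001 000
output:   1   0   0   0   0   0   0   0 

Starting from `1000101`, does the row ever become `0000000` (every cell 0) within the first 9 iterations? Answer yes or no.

0000000
all cells are 0 at iteration 1

yes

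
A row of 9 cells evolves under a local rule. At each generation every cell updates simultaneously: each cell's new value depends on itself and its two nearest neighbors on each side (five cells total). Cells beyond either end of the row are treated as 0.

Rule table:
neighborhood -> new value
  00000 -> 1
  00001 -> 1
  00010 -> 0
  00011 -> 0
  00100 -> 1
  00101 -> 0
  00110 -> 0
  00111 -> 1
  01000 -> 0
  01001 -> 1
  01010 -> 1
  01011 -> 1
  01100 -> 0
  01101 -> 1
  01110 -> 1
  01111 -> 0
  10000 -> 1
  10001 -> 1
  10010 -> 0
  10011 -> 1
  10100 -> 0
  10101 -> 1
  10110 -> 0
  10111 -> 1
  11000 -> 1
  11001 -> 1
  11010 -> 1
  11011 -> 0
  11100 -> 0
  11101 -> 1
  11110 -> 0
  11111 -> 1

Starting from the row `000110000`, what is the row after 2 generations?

001101000

110001111
001101000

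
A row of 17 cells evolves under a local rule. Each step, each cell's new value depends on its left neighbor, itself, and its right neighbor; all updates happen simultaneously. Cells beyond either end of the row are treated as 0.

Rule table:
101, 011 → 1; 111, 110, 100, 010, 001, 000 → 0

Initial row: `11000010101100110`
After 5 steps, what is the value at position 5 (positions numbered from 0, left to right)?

0

10000001011000100
00000000110000000
00000000100000000
00000000000000000
00000000000000000
position 5 holds 0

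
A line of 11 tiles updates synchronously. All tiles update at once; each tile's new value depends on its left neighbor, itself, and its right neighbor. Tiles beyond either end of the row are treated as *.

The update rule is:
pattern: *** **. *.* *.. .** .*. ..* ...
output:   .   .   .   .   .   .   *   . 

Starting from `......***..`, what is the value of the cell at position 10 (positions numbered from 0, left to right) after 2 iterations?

iteration 1: .....*....*
iteration 2: ....*....*.
position 10 holds .

.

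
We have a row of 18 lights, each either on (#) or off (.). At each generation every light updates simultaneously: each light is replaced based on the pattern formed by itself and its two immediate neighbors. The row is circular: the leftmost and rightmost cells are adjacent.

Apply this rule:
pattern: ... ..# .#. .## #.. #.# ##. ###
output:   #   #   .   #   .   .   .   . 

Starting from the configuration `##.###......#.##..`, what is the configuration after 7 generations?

##..##..##...###..

#..#...#####..#..#
..#..###.....#..##
.#..##...####..##.
#..##..###....##..
..##..##...####..#
.##..##..###....#.
##..##..##...###..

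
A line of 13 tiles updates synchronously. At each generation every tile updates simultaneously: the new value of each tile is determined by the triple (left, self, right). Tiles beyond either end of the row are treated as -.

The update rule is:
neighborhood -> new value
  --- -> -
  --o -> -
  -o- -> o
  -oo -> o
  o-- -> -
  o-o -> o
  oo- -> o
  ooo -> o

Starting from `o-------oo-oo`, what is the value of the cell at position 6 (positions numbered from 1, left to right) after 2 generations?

generation 1: o-------ooooo
generation 2: o-------ooooo
position 6 holds -

-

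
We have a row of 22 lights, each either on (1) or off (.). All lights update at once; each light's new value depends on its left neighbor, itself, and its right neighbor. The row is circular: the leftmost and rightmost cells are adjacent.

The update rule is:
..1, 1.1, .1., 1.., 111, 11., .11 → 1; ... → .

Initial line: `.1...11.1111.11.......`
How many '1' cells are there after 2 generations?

generation 1: 111.111111111111......
generation 2: 11111111111111111....1
count of 1: 18

18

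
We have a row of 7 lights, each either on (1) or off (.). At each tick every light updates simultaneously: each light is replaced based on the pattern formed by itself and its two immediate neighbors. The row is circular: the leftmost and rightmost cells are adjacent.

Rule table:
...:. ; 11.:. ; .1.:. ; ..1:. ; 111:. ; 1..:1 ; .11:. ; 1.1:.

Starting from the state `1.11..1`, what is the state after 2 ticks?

.....1.

....1..
.....1.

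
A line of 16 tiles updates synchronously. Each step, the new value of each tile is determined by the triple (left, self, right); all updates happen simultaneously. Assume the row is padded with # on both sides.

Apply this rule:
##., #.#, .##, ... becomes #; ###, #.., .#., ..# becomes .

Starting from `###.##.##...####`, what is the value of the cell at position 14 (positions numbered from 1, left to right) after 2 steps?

..#######.#.#...
..#.....##.#..#.
position 14 holds .

.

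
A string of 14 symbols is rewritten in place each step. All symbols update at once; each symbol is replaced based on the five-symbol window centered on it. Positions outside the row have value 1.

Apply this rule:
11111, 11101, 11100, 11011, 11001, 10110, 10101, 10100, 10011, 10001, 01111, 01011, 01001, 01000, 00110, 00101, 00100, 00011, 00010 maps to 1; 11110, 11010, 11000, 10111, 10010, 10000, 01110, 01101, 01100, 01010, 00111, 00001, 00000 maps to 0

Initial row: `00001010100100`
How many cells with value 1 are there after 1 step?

00011010110111
count of 1: 8

8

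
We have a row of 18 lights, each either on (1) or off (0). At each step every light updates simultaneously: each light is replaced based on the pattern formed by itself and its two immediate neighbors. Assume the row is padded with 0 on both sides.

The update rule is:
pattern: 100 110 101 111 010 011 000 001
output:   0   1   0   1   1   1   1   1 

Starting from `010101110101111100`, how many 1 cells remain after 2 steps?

13

110101110101111101
110101110101111101
count of 1: 13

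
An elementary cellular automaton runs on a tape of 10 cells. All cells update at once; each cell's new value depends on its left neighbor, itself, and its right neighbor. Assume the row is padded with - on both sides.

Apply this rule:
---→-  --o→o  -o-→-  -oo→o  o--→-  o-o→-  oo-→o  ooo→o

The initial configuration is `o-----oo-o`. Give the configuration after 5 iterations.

-ooooooo--

-----ooo--
----oooo--
---ooooo--
--oooooo--
-ooooooo--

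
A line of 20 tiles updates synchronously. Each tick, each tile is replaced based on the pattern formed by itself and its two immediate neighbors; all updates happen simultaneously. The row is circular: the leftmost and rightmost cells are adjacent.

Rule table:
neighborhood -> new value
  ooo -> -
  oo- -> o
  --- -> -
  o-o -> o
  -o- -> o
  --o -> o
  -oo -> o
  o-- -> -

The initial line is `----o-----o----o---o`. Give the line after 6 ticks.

---oo----oo---oo--oo
--ooo---ooo--ooo-ooo
-oo-o--oo-o-oo-ooo-o
ooooo-oooooooooo-ooo
----ooo--------ooo--
---oo-o-------oo-o--

---oo-o-------oo-o--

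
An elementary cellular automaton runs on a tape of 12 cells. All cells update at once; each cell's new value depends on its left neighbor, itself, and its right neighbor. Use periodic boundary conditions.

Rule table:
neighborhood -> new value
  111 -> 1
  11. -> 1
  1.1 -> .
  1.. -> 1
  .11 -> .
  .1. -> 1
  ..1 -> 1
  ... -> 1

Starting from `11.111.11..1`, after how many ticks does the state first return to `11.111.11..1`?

12

tick 1: 11..11..111.
tick 2: .111.111.11.
tick 3: 1.11..11..11
tick 4: 1..111.111.1
tick 5: 111.11..11..
tick 6: .11..111.111
tick 7: ..111.11..11
tick 8: 11.11..111.1
tick 9: 11..111.11..
tick 10: .111.11..111
tick 11: ..11..111.11
tick 12: 11.111.11..1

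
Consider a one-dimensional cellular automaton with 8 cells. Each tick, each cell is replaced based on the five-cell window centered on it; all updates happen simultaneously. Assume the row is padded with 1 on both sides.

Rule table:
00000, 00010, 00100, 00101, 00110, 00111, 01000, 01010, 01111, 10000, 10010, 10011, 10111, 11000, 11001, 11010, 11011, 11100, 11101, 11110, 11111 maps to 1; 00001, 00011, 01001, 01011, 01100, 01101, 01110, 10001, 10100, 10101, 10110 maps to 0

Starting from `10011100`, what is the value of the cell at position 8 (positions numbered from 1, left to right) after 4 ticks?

1

11110111
11111111
11111111  (fixed point — unchanged through tick 4)
position 8 holds 1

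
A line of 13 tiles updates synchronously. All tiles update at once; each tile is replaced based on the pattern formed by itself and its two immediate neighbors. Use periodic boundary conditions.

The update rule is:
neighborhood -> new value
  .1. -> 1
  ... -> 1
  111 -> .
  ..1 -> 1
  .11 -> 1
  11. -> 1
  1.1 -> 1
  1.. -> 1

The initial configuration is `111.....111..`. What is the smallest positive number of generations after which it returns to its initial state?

2

1.1111111.111
111.....111..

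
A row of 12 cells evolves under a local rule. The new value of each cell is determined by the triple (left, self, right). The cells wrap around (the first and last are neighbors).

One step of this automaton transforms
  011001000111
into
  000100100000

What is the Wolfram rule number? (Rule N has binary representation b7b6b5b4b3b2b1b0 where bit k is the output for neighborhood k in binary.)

16

position 10: 111 → 0  (bit 7 = 0)
position 2: 110 → 0  (bit 6 = 0)
position 0: 101 → 0  (bit 5 = 0)
position 3: 100 → 1  (bit 4 = 1)
position 1: 011 → 0  (bit 3 = 0)
position 5: 010 → 0  (bit 2 = 0)
position 4: 001 → 0  (bit 1 = 0)
position 7: 000 → 0  (bit 0 = 0)
bits b7..b0 = 00010000 = 16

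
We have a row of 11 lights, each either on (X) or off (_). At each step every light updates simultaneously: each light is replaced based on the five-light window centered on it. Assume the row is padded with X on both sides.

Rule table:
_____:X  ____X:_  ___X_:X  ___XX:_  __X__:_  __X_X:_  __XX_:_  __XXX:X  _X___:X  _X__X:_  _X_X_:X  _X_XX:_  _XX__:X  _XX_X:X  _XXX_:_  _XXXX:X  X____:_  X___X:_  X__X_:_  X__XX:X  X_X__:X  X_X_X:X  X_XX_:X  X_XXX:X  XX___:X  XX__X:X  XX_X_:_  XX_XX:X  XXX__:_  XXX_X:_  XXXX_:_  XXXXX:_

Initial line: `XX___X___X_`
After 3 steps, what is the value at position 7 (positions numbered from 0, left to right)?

_

__X_X_X_X__
X__XXXXXX_X
_XXXX____XX
position 7 holds _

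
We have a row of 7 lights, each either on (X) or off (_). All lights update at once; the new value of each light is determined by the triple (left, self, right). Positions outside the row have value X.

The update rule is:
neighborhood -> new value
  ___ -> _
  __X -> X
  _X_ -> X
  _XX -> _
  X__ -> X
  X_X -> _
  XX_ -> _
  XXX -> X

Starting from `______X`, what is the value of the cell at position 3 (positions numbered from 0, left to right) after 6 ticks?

_

X____X_
_X__XX_
_XXX___
__X_X_X
XXX_X__
XX__XXX
position 3 holds _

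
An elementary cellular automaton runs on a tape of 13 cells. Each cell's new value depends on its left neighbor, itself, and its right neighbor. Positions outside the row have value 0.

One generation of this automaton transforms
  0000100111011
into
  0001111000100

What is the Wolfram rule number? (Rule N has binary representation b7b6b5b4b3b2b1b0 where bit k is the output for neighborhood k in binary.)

54

position 8: 111 → 0  (bit 7 = 0)
position 9: 110 → 0  (bit 6 = 0)
position 10: 101 → 1  (bit 5 = 1)
position 5: 100 → 1  (bit 4 = 1)
position 7: 011 → 0  (bit 3 = 0)
position 4: 010 → 1  (bit 2 = 1)
position 3: 001 → 1  (bit 1 = 1)
position 0: 000 → 0  (bit 0 = 0)
bits b7..b0 = 00110110 = 54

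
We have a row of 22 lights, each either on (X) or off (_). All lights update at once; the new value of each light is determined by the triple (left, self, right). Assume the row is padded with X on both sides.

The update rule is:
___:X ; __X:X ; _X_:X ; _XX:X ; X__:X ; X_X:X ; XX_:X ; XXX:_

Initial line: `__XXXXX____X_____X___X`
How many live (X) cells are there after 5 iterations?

19

iteration 1: XXX___XXXXXXXXXXXXXXXX
iteration 2: __XXXXX_______________
iteration 3: XXX___XXXXXXXXXXXXXXXX  (repeats iteration 1; period 2)
iteration 5: XXX___XXXXXXXXXXXXXXXX
count of X: 19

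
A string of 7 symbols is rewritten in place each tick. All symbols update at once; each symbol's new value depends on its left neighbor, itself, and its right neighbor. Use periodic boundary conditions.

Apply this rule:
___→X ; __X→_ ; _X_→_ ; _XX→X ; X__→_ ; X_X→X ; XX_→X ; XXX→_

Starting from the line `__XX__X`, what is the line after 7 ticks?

__XX___
X_XX_XX
XXXXXX_
X____XX
X_XX_X_
_XXXX_X
XX__XX_

XX__XX_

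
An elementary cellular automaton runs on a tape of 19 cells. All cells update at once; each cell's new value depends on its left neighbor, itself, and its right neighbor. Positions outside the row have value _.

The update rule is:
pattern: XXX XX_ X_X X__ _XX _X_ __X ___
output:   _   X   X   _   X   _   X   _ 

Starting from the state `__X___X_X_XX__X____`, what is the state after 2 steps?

step 1: _X___X_X_XXX_X_____
step 2: X___X_X_XX_XX______

X___X_X_XX_XX______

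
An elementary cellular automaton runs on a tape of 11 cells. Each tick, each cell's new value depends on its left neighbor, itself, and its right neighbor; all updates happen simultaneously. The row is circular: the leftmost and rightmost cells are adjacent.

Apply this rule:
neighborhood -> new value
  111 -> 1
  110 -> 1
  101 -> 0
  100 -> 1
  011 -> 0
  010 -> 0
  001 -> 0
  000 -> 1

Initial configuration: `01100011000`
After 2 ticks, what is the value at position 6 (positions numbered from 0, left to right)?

00111001111
10011100111
position 6 holds 0

0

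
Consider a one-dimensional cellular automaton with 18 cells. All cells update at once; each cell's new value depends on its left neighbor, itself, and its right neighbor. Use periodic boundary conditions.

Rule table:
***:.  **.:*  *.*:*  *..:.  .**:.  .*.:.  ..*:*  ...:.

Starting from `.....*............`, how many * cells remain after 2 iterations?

....*.............
...*..............
count of *: 1

1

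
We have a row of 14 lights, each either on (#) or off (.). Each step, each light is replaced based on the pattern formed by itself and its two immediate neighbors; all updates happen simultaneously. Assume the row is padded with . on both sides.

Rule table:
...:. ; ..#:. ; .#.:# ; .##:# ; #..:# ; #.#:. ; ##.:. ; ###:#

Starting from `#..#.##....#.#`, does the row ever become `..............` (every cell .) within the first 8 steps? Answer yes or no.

no

##.#.#.#...#.#
#..#.#.##..#.#
##.#.#.#.#.#.#
#..#.#.#.#.#.#
##.#.#.#.#.#.#  (repeats step 3; period 2)
step 8: #..#.#.#.#.#.#
step 8 is #..#.#.#.#.#.#, still not uniform .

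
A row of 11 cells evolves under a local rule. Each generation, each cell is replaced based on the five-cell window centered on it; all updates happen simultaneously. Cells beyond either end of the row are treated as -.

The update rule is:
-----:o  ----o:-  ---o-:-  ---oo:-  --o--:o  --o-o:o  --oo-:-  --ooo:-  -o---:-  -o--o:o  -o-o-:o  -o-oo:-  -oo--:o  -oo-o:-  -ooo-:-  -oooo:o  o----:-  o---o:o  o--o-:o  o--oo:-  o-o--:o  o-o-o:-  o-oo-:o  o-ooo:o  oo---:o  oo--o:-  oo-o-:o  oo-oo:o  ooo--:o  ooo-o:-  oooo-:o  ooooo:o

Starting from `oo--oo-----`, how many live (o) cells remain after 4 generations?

4

-o---oo-ooo
-o-o---oo-o
-ooo-o---oo
----oo-o--o
count of o: 4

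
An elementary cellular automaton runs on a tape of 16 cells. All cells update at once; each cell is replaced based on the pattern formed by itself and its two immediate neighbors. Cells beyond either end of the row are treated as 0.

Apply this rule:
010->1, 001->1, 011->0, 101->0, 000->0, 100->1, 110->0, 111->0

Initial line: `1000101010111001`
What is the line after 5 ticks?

1101101010000111
0000001011001000
0000011000111100
0000100101000010
0001111101100111

0001111101100111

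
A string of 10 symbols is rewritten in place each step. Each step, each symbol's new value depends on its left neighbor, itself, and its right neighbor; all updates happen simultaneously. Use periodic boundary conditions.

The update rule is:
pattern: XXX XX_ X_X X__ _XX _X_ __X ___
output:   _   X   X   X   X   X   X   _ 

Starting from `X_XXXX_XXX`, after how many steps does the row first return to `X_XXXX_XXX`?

2

XXX__XXX__
X_XXXX_XXX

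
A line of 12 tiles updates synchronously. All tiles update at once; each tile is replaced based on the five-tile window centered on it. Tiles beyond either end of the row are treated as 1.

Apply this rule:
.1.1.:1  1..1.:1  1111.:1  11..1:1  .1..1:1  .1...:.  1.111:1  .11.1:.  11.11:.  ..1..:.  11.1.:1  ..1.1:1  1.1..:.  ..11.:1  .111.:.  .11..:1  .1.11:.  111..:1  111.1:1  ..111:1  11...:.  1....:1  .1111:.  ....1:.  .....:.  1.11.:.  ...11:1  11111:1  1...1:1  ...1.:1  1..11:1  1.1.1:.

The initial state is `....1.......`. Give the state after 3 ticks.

11...1111.1.

.1.1..1....1
1.1.11..1.11
11...1111.1.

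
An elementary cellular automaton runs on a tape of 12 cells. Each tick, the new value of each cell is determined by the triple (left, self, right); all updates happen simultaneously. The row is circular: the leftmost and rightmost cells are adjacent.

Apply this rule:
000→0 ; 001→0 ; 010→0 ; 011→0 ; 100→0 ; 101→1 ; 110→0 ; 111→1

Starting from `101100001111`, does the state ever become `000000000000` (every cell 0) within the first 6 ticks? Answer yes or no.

yes

tick 1: 010000000111
tick 2: 100000000010
tick 3: 000000000001
tick 4: 000000000000
all cells are 0 at tick 4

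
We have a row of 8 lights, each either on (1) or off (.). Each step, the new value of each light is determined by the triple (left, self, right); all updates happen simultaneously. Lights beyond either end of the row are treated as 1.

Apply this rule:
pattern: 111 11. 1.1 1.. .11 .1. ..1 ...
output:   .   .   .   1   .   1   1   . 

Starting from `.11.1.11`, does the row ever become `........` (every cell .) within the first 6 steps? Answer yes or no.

step 1: ....1...
step 2: 1..111.1
step 3: .11.....
step 4: ...1...1
step 5: 1.111.1.
step 6: ......1.
step 6 is ......1., still not uniform .

no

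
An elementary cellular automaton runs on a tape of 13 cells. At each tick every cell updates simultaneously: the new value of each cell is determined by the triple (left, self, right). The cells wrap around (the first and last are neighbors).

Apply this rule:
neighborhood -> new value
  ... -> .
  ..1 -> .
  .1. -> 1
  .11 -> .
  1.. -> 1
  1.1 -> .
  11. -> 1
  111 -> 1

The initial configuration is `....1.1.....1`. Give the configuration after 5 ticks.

..11..11..11.

1...1.11....1
11..1..11....
.11.11..11...
..1..11..11..
..11..11..11.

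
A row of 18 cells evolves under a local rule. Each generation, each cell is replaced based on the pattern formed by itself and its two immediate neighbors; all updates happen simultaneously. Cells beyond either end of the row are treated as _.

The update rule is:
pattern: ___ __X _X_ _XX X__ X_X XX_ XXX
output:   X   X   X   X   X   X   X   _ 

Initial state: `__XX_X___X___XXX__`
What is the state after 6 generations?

generation 1: XXXXXXXXXXXXXX_XXX
generation 2: X____________XXX_X
generation 3: XXXXXXXXXXXXXX_XXX  (repeats generation 1; period 2)
generation 6: X____________XXX_X

X____________XXX_X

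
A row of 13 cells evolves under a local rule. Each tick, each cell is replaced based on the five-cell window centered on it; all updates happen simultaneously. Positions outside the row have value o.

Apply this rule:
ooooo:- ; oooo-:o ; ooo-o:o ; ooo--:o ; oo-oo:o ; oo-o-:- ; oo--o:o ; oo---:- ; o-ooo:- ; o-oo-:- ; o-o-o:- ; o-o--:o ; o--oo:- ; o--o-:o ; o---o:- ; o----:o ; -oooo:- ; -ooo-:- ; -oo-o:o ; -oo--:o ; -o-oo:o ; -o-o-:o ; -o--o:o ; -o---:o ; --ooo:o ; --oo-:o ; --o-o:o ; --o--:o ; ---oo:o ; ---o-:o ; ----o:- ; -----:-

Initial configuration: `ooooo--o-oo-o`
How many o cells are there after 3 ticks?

---oooooo-oo-
--oo---ooo-oo
o-oo--oo-oo--
count of o: 7

7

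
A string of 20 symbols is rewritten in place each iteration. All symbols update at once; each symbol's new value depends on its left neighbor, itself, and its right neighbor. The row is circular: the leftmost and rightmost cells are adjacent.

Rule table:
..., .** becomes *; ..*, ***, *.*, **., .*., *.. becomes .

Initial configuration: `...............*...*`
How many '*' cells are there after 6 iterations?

5

.*************...*..
.*.............*...*
...***********...*..
**.*...........*...*
.....*********...*.*
.***.*.........*....
count of *: 5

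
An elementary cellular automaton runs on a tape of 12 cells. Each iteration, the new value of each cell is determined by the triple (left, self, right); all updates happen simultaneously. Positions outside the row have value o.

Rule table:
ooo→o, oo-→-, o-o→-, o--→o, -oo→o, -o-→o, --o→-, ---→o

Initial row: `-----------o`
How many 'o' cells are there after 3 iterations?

iteration 1: oooooooooo-o
iteration 2: ooooooooo--o
iteration 3: oooooooo-o-o
count of o: 10

10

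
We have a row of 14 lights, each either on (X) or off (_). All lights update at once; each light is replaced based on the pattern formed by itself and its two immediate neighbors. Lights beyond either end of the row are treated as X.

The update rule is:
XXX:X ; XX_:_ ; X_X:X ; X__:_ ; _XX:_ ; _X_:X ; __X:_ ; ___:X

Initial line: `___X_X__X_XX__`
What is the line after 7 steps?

_X_XXX__XX____
XXX_X______XX_
XX_XX_XXXX___X
X_X__X_XX__X__
_XX__XX____X__
X_______XX_X__
__XXXXX___XX__

__XXXXX___XX__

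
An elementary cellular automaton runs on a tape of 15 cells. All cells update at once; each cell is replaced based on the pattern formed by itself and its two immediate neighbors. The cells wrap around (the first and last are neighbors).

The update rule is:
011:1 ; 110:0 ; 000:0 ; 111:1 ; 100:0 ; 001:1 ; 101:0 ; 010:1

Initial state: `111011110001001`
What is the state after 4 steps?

011100011001110

110011100011011
100111000110011
001110001100111
011100011001110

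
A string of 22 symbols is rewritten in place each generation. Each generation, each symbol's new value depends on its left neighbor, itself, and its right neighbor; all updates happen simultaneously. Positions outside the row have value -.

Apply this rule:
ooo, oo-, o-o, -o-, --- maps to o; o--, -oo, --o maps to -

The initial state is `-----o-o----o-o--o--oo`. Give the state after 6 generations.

oooo-ooo-oo-ooo--o---o
-oooo-ooo-oo-oo--o-o-o
--oooo-ooo-oo-o--ooooo
o--oooo-ooo-ooo---oooo
o---oooo-ooo-oo-o--ooo
o-o--oooo-ooo-ooo---oo

o-o--oooo-ooo-ooo---oo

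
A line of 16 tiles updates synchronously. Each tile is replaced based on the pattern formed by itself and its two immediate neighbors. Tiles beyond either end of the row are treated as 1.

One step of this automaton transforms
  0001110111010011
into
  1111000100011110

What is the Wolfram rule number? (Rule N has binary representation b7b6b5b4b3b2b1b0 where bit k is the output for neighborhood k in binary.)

31

position 4: 111 → 0  (bit 7 = 0)
position 5: 110 → 0  (bit 6 = 0)
position 6: 101 → 0  (bit 5 = 0)
position 0: 100 → 1  (bit 4 = 1)
position 3: 011 → 1  (bit 3 = 1)
position 11: 010 → 1  (bit 2 = 1)
position 2: 001 → 1  (bit 1 = 1)
position 1: 000 → 1  (bit 0 = 1)
bits b7..b0 = 00011111 = 31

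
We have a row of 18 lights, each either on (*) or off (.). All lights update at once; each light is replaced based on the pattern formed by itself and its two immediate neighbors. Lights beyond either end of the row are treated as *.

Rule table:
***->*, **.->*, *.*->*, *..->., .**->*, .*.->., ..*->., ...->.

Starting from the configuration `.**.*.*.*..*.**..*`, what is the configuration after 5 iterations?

******......***..*

iteration 1: ****.*.*....***..*
iteration 2: *****.*.....***..*
iteration 3: ******......***..*
iteration 4: ******......***..*  (fixed point — unchanged through iteration 5)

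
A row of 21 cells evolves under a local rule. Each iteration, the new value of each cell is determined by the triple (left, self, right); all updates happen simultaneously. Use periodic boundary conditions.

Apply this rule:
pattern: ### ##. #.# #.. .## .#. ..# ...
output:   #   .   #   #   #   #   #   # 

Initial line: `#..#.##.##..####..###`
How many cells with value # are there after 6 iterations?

17

.#####.##.#####.#####
#####.##.#####.#####.
####.##.#####.#####.#
###.##.#####.#####.##
##.##.#####.#####.###
#.##.#####.#####.####
count of #: 17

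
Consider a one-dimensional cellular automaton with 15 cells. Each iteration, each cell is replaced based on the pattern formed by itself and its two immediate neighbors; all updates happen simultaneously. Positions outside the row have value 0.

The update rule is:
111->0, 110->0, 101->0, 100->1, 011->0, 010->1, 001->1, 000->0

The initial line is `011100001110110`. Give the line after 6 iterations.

000000111000011

iteration 1: 100010010000001
iteration 2: 110111111000011
iteration 3: 000000000100100
iteration 4: 000000001111110
iteration 5: 000000010000001
iteration 6: 000000111000011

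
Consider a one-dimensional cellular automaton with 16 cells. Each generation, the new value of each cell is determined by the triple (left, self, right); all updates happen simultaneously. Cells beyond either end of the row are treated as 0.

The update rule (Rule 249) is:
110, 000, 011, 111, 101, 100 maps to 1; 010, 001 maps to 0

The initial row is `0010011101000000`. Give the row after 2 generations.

0100111111111111

1001011110111111
0100111111111111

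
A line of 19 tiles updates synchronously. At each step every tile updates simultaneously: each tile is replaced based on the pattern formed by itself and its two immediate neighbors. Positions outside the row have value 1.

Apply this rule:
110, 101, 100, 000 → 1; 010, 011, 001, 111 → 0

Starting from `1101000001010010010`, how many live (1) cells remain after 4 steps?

step 1: 0110111100101001001
step 2: 1011000110010100100
step 3: 1101110011001010010
step 4: 0110011001100101001
count of 1: 9

9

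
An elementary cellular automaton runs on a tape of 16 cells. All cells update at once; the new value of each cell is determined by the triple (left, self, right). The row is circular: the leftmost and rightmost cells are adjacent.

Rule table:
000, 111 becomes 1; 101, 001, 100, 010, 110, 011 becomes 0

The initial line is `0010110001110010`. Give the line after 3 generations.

generation 1: 1000000100100000
generation 2: 0011110000001110
generation 3: 1001100111100100

1001100111100100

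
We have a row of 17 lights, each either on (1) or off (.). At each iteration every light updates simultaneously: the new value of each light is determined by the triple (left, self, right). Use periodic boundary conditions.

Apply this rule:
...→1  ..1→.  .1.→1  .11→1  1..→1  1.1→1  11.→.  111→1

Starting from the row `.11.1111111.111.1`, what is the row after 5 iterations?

111111.111.1111.1

11.1111111.111.11
1.1111111.111.111
.1111111.111.1111
1111111.111.1111.
111111.111.1111.1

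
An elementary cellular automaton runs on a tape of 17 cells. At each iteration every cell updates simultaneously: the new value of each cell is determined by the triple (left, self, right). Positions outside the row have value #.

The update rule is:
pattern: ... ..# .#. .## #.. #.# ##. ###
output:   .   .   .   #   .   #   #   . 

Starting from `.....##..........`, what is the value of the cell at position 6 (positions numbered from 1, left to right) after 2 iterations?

.....##..........  (fixed point — unchanged through iteration 2)
position 6 holds #

#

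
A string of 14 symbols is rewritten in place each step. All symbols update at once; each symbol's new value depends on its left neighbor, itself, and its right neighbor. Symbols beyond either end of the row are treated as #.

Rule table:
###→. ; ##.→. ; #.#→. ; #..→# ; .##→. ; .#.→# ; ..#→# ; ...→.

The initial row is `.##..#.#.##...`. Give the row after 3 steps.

..##..#.....##

...###.#...#.#
#.#....##.##..
..##..#.....##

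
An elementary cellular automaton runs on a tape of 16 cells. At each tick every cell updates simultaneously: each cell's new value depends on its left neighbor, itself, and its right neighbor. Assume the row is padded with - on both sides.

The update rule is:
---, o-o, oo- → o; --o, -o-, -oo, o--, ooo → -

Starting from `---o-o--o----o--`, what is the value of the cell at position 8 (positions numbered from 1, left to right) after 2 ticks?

o

tick 1: oo--o-----oo---o
tick 2: -o----ooo--o-o--
position 8 holds o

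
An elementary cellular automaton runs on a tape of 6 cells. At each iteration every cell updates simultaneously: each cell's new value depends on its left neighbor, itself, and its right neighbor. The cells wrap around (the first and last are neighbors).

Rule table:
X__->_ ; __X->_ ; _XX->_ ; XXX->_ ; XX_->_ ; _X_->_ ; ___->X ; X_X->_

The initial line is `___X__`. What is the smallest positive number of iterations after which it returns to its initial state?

2

XX___X
___X__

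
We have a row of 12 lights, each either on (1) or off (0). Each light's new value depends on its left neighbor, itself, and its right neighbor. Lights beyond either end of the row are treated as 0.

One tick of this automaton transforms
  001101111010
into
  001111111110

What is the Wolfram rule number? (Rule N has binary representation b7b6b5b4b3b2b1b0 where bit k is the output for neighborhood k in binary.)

position 6: 111 → 1  (bit 7 = 1)
position 3: 110 → 1  (bit 6 = 1)
position 4: 101 → 1  (bit 5 = 1)
position 11: 100 → 0  (bit 4 = 0)
position 2: 011 → 1  (bit 3 = 1)
position 10: 010 → 1  (bit 2 = 1)
position 1: 001 → 0  (bit 1 = 0)
position 0: 000 → 0  (bit 0 = 0)
bits b7..b0 = 11101100 = 236

236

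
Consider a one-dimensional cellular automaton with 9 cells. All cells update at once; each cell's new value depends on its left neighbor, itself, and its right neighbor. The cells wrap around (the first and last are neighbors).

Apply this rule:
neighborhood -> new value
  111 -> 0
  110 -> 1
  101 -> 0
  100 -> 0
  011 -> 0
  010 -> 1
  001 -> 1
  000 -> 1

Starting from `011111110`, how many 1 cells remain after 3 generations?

100000010
101111110
100000010
count of 1: 2

2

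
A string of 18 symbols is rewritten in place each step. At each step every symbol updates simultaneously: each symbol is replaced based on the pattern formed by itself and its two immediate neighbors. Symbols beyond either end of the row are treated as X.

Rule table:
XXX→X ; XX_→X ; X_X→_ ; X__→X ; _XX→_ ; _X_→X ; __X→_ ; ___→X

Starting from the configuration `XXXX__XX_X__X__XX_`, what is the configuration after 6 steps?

XXXXXXX__XX_X_X_X_

step 1: XXXXX__X_XX_XX__X_
step 2: XXXXXX_X__X__XX_X_
step 3: XXXXXX_XX_XX__X_X_
step 4: XXXXXX__X__XX_X_X_
step 5: XXXXXXX_XX__X_X_X_
step 6: XXXXXXX__XX_X_X_X_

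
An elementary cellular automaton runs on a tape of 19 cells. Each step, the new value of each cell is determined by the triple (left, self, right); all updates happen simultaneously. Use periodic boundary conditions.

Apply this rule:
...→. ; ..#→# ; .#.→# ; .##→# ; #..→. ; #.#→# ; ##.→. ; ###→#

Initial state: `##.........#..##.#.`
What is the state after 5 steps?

step 1: #.........##.##.###
step 2: .........##.##.####
step 3: ........##.##.####.
step 4: .......##.##.####..
step 5: ......##.##.####...

......##.##.####...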